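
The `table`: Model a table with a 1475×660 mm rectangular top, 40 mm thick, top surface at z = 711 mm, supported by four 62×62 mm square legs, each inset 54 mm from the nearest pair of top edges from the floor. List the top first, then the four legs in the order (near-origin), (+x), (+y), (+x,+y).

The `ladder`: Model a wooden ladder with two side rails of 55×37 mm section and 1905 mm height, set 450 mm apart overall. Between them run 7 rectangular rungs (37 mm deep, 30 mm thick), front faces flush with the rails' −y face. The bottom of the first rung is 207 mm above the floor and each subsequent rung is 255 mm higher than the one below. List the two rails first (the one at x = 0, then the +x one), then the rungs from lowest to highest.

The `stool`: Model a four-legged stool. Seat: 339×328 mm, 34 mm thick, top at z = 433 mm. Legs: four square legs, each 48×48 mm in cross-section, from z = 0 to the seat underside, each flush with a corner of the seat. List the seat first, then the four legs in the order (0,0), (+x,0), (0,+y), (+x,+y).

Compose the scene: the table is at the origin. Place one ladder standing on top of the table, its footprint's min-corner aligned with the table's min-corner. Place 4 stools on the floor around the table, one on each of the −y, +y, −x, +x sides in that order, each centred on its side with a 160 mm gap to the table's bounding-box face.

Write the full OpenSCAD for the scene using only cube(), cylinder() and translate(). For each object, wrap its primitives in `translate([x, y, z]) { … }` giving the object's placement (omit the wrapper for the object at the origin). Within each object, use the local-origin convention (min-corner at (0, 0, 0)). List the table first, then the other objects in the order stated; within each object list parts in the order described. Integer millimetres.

translate([0, 0, 671]) cube([1475, 660, 40]);
translate([54, 54, 0]) cube([62, 62, 671]);
translate([1359, 54, 0]) cube([62, 62, 671]);
translate([54, 544, 0]) cube([62, 62, 671]);
translate([1359, 544, 0]) cube([62, 62, 671]);
translate([0, 0, 711]) {
  cube([55, 37, 1905]);
  translate([395, 0, 0]) cube([55, 37, 1905]);
  translate([55, 0, 207]) cube([340, 37, 30]);
  translate([55, 0, 462]) cube([340, 37, 30]);
  translate([55, 0, 717]) cube([340, 37, 30]);
  translate([55, 0, 972]) cube([340, 37, 30]);
  translate([55, 0, 1227]) cube([340, 37, 30]);
  translate([55, 0, 1482]) cube([340, 37, 30]);
  translate([55, 0, 1737]) cube([340, 37, 30]);
}
translate([568, -488, 0]) {
  translate([0, 0, 399]) cube([339, 328, 34]);
  cube([48, 48, 399]);
  translate([291, 0, 0]) cube([48, 48, 399]);
  translate([0, 280, 0]) cube([48, 48, 399]);
  translate([291, 280, 0]) cube([48, 48, 399]);
}
translate([568, 820, 0]) {
  translate([0, 0, 399]) cube([339, 328, 34]);
  cube([48, 48, 399]);
  translate([291, 0, 0]) cube([48, 48, 399]);
  translate([0, 280, 0]) cube([48, 48, 399]);
  translate([291, 280, 0]) cube([48, 48, 399]);
}
translate([-499, 166, 0]) {
  translate([0, 0, 399]) cube([339, 328, 34]);
  cube([48, 48, 399]);
  translate([291, 0, 0]) cube([48, 48, 399]);
  translate([0, 280, 0]) cube([48, 48, 399]);
  translate([291, 280, 0]) cube([48, 48, 399]);
}
translate([1635, 166, 0]) {
  translate([0, 0, 399]) cube([339, 328, 34]);
  cube([48, 48, 399]);
  translate([291, 0, 0]) cube([48, 48, 399]);
  translate([0, 280, 0]) cube([48, 48, 399]);
  translate([291, 280, 0]) cube([48, 48, 399]);
}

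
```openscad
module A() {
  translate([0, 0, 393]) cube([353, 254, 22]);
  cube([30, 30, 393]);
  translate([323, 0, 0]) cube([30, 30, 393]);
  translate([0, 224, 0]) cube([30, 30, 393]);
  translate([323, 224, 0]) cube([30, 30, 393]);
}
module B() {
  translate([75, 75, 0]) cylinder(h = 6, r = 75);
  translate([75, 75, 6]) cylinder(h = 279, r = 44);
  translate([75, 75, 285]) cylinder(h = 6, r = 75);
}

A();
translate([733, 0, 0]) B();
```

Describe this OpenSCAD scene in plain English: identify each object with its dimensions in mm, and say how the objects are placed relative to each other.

A is a simple wooden stool: a rectangular seat 353 mm (x) by 254 mm (y), 22 mm thick, top face at z = 415 mm, on four square legs, each 30×30 mm in cross-section. The legs rest on z = 0, each flush with a corner of the seat.

B is a spool: two coaxial disc flanges of radius 75 mm and thickness 6 mm, joined by a core cylinder of radius 44 mm and height 279 mm. The lower flange rests on z = 0 and the three cylinders share a vertical axis.

The spool is on the floor beside the stool on its +x side.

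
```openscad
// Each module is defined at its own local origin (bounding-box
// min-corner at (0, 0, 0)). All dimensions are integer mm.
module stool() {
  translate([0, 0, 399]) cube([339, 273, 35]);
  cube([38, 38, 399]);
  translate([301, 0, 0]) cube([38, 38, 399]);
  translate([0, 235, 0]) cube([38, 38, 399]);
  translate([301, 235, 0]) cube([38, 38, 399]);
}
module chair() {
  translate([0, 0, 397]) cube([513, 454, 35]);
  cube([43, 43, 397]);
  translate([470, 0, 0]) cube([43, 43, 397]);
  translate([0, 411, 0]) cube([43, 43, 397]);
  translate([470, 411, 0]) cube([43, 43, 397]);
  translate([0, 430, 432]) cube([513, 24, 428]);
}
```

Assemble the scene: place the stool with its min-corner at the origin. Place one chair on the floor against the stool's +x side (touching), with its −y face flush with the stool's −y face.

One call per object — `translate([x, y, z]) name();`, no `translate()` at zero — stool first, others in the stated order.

stool();
translate([339, 0, 0]) chair();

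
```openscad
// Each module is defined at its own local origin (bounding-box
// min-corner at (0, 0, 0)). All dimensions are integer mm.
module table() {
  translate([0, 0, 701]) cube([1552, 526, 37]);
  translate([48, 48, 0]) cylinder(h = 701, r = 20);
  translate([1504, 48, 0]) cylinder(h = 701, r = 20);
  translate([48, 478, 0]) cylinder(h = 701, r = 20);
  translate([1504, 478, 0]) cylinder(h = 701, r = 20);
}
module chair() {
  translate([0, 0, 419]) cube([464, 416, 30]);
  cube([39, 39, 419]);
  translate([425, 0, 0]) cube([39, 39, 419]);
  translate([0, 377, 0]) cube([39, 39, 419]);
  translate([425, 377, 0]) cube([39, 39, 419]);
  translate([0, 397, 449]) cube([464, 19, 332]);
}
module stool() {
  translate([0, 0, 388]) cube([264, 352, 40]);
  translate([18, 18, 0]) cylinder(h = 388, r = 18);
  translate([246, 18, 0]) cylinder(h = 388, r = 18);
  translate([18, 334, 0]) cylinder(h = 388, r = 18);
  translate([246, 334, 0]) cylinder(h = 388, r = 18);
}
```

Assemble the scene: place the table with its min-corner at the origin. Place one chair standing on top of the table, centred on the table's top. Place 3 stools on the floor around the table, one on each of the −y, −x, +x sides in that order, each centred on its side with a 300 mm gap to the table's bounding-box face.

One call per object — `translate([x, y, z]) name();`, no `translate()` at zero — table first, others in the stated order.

table();
translate([544, 55, 738]) chair();
translate([644, -652, 0]) stool();
translate([-564, 87, 0]) stool();
translate([1852, 87, 0]) stool();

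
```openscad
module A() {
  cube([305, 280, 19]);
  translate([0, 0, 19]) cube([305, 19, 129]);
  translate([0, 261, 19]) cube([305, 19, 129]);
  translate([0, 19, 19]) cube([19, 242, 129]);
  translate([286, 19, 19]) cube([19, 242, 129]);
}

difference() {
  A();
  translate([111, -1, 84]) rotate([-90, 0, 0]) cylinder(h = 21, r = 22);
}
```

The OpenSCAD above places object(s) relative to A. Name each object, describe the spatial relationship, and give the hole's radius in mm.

A is an open box. The open box has a circular hole through its front wall. The hole's radius is 22 mm.

The subtracted cylinder has r = 22 mm.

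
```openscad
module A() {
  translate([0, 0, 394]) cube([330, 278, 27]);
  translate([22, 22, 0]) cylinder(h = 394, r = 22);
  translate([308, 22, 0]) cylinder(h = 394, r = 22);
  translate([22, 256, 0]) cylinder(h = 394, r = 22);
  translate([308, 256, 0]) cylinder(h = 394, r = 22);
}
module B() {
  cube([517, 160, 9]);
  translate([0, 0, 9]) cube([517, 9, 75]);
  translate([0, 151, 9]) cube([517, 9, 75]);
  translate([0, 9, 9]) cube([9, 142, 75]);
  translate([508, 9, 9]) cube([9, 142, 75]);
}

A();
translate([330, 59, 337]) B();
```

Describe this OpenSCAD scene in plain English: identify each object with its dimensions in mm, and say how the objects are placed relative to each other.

A is a four-legged stool. The seat is 330×278 mm, 27 mm thick, top at z = 421 mm. It stands on four round legs, each 44 mm in diameter, from z = 0 to the seat underside, each leg's axis is inset half a diameter from the nearest pair of seat edges (so the leg's bounding box is flush with the corner).

B is an open storage box with external size 517×160×84 mm and wall thickness 9 mm (the base is also 9 mm thick). The base covers the whole footprint; the four walls stand on the base, with the y-facing walls full-width and the x-facing walls fitting between their inner faces.

The open box is beside the stool with their tops flush at z = 421.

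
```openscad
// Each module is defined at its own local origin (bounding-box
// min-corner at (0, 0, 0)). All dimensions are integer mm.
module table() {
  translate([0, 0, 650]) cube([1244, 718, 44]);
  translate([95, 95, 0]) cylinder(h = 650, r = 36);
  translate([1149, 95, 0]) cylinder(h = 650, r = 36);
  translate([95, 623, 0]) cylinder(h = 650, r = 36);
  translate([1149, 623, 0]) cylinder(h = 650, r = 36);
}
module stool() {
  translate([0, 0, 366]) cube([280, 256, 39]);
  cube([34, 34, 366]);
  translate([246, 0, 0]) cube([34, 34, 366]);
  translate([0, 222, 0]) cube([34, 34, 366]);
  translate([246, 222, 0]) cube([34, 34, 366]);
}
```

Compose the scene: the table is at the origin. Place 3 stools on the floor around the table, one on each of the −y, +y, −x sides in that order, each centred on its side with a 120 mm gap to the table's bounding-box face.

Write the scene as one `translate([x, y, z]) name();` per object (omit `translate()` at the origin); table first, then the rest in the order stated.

table();
translate([482, -376, 0]) stool();
translate([482, 838, 0]) stool();
translate([-400, 231, 0]) stool();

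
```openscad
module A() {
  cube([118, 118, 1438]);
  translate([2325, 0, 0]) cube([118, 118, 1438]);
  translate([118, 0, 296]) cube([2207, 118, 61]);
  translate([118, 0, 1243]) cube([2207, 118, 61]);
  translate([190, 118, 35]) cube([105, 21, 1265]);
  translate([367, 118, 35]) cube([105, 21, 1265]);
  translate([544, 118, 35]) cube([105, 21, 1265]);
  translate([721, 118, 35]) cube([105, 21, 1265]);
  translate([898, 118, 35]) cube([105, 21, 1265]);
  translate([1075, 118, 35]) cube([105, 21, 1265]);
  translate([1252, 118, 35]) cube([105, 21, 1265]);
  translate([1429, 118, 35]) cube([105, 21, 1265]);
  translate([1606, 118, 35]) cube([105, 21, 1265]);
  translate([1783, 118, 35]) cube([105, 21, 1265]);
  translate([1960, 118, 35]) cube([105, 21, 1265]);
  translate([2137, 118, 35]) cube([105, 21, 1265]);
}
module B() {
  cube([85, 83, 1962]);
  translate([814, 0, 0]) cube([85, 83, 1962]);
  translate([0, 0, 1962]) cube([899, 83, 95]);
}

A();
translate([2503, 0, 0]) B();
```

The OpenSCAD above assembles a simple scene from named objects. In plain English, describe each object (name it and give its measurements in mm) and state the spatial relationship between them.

A is a fence section. Two 118×118 mm posts, 1438 mm tall, stand on the floor with a clear span of 2207 mm between their inner faces. Two horizontal rails of 118×61 mm section span the gap between the posts with their undersides at z = 296 mm and z = 1243 mm, flush with the posts' −y face. 12 pickets, each 105 mm wide, 21 mm thick and 1265 mm tall, are fixed to the +y face of the rails with their bottoms at z = 35 mm, evenly spaced across the span with equal gaps (rounded down to the nearest mm) at the −x end and between each pair — any rounding remainder accumulates at the +x end.

B is a rectangular door frame: two vertical jambs of 85×83 mm section, 1962 mm tall, with a clear opening 729 mm wide between their inner faces. A header 95 mm tall and 83 mm deep lies on top of the jambs and spans the full outside width.

The door frame is on the floor beside the fence section on its +x side.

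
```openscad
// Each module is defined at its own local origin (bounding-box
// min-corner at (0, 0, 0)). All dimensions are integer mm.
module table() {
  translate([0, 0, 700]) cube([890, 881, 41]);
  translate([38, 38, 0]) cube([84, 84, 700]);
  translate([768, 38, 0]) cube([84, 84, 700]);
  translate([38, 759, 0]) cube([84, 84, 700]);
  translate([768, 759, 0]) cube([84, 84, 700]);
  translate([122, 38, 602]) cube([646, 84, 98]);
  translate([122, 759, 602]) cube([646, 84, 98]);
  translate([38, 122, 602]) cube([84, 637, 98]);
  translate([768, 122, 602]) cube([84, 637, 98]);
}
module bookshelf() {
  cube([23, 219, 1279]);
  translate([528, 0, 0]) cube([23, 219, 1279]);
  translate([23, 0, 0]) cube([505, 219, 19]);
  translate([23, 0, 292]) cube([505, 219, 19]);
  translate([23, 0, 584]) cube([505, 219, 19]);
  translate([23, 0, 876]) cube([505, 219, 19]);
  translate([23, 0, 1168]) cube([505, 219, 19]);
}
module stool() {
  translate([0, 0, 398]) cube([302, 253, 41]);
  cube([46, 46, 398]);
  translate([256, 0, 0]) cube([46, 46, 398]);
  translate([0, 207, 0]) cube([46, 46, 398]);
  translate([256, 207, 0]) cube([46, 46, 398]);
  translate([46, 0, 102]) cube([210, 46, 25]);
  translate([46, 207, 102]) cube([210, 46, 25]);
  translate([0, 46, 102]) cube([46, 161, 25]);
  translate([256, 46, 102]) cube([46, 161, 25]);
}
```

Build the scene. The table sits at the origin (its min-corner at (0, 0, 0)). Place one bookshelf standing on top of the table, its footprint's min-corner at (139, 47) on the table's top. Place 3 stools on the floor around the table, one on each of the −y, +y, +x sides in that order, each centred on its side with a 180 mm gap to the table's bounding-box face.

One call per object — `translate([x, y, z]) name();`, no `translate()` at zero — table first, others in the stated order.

table();
translate([139, 47, 741]) bookshelf();
translate([294, -433, 0]) stool();
translate([294, 1061, 0]) stool();
translate([1070, 314, 0]) stool();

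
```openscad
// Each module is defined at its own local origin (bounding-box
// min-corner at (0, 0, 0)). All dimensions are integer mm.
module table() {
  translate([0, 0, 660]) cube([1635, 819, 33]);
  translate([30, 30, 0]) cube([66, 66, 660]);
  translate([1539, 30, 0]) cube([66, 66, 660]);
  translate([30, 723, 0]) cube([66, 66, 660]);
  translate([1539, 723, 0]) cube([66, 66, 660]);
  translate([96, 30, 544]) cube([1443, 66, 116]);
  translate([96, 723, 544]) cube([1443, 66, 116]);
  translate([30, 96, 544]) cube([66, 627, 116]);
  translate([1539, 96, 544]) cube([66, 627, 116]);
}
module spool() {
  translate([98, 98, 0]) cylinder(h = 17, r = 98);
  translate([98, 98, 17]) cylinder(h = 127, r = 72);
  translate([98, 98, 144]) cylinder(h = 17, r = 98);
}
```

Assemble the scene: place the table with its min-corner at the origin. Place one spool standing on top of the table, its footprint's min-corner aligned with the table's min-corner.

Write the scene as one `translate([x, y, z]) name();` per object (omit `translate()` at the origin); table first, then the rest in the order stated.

table();
translate([0, 0, 693]) spool();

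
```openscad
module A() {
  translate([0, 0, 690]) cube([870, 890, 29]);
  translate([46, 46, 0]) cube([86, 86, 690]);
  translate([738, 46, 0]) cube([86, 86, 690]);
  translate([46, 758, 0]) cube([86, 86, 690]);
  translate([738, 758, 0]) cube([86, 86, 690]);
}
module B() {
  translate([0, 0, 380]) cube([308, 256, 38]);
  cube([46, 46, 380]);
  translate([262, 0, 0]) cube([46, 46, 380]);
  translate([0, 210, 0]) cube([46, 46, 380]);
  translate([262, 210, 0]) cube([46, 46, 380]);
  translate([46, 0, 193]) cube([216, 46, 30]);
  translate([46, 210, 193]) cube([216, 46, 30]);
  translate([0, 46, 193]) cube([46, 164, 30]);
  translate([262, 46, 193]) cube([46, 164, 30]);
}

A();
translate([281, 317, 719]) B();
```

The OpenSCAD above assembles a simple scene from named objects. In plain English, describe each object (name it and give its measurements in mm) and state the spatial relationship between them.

A is a rectangular dining table. The top is 870×890×29 mm with its upper surface at z = 719 mm. It stands on four 86×86 mm square legs, each inset 46 mm from the nearest pair of top edges, running from the floor to the underside of the top.

B is a four-legged stool. The seat is a 308×256×38 mm slab whose top surface is at z = 418 mm; four square legs, each 46×46 mm in cross-section, run from the floor (z = 0) to the underside of the seat, each flush with a corner of the seat. Four stretchers, 46 mm wide and 30 mm tall, connect adjacent legs with their undersides at z = 193 mm, each running between the inner faces of the legs it joins and aligned with the legs' outer faces on the other axis.

The stool is on top of the table, centred.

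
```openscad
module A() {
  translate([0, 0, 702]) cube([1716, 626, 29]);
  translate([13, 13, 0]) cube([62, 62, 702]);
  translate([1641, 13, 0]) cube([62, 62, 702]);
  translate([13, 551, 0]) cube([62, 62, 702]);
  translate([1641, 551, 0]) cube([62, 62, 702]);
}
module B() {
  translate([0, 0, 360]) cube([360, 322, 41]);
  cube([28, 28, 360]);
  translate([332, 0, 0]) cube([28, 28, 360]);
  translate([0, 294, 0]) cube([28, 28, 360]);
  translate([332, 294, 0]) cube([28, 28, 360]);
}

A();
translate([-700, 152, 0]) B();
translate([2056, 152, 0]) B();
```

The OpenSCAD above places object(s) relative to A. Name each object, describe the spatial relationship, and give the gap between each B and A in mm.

Each stool's nearest face is 340 mm from the table's bounding box.

A is a table. B is a stool. Two stools sit around the table at the −x, +x sides. The gap between each stool and the table is 340 mm.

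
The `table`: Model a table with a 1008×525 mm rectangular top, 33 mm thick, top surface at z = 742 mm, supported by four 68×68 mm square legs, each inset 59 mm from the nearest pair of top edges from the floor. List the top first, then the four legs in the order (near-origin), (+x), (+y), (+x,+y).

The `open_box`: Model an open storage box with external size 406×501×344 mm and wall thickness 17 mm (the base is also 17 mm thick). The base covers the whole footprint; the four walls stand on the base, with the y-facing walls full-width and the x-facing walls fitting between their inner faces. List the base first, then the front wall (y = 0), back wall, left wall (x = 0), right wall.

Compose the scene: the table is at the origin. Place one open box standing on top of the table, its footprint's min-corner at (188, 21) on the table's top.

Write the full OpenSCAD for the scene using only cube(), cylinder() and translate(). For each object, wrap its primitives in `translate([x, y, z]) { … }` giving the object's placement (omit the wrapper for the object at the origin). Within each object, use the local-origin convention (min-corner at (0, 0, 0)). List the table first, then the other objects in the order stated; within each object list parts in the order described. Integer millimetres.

translate([0, 0, 709]) cube([1008, 525, 33]);
translate([59, 59, 0]) cube([68, 68, 709]);
translate([881, 59, 0]) cube([68, 68, 709]);
translate([59, 398, 0]) cube([68, 68, 709]);
translate([881, 398, 0]) cube([68, 68, 709]);
translate([188, 21, 742]) {
  cube([406, 501, 17]);
  translate([0, 0, 17]) cube([406, 17, 327]);
  translate([0, 484, 17]) cube([406, 17, 327]);
  translate([0, 17, 17]) cube([17, 467, 327]);
  translate([389, 17, 17]) cube([17, 467, 327]);
}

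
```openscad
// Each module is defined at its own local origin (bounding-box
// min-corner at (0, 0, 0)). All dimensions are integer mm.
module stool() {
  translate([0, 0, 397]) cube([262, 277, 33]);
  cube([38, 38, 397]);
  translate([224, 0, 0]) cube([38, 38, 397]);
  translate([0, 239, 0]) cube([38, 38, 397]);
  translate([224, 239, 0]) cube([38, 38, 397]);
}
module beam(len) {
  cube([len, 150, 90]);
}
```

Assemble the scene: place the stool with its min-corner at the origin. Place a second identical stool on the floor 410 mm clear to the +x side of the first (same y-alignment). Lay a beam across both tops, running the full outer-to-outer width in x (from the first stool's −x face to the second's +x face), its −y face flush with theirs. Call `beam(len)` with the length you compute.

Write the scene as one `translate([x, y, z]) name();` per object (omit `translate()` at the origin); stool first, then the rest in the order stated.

stool();
translate([672, 0, 0]) stool();
translate([0, 0, 430]) beam(934);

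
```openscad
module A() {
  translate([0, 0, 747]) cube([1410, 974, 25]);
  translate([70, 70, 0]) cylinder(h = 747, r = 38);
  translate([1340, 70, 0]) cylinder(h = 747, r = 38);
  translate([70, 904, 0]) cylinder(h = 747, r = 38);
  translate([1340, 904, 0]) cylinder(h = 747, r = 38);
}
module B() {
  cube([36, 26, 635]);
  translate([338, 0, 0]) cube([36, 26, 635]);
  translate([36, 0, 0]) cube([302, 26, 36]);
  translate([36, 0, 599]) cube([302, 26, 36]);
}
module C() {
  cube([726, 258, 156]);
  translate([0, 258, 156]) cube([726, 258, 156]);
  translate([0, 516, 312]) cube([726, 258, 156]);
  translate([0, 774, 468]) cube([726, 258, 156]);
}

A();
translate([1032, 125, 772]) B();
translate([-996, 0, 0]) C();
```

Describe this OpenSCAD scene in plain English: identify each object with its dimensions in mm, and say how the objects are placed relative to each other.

A is a table: top 1410 mm (x) × 974 mm (y), 25 mm thick, upper face at z = 772 mm, on four round legs of 76 mm diameter, each leg's bounding box inset 32 mm from the nearest pair of top edges, running from z = 0 to the bottom of the top.

B is a picture frame with a 302×563 mm rectangular opening (x by z) and a uniform 36 mm border on every side. Frame depth is 26 mm along y. It is built from two vertical stiles running the full outside height and two horizontal rails spanning the gap between the stiles.

C is a run of 4 identical solid stair steps. Each tread is 726×258 mm and each step block is 156 mm high. Step 1 rests on the floor; step k is offset from step 1 by (k−1)×258 mm in y and (k−1)×156 mm in z.

The picture frame is on top of the table. The staircase is on the floor beside the table on its −x side.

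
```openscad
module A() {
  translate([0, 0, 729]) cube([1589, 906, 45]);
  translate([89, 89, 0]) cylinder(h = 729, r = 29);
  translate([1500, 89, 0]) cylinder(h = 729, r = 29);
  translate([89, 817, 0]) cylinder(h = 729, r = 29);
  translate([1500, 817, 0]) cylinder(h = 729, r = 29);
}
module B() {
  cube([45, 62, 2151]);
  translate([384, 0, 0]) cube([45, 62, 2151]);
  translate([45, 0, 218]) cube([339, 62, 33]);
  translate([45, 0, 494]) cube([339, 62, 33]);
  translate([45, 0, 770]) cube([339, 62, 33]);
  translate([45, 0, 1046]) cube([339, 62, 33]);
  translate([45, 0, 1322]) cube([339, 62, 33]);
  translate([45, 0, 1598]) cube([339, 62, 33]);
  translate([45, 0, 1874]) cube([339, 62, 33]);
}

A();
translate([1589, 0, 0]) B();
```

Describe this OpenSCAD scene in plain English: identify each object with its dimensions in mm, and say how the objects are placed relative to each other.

A is a table: top 1589 mm (x) × 906 mm (y), 45 mm thick, upper face at z = 774 mm, on four round legs of 58 mm diameter, each leg's bounding box inset 60 mm from the nearest pair of top edges, running from z = 0 to the bottom of the top.

B is a straight ladder. Two 45×62 mm vertical rails, 2151 mm tall, stand 429 mm apart (outside-to-outside) with their front faces coplanar on the −y side. 7 rungs, each 62 mm deep and 33 mm tall, span between the inner faces of the rails, front faces flush with the rails. The lowest rung's underside is at z = 218 mm and rungs are spaced 276 mm apart (underside to underside).

The ladder is against the table's +x side, with their −y faces flush.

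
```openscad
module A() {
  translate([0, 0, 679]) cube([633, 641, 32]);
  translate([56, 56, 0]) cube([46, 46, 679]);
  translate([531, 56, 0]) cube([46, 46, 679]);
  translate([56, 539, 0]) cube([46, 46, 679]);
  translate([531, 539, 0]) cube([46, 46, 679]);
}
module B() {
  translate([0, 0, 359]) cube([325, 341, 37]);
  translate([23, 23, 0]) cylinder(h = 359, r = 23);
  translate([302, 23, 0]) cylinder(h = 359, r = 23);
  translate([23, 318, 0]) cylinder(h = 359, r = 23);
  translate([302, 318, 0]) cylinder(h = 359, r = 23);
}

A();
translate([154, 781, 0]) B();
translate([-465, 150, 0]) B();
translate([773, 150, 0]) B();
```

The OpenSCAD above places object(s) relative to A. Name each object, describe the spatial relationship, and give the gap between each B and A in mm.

Each stool's nearest face is 140 mm from the table's bounding box.

A is a table. B is a stool. Three stools sit around the table at the +y, −x, +x sides. The gap between each stool and the table is 140 mm.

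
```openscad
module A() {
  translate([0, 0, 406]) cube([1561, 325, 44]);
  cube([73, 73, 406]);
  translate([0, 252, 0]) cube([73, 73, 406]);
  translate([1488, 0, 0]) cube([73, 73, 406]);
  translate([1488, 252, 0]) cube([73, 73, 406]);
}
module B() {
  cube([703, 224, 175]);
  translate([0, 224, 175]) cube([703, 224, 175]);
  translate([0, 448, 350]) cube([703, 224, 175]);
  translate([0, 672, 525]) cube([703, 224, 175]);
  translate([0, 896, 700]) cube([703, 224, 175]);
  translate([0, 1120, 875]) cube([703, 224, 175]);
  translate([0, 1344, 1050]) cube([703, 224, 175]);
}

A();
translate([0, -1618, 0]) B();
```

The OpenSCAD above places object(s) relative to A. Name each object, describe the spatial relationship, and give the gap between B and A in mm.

The staircase's nearest face is 50 mm from the bench's −y face.

A is a bench. B is a staircase. The staircase is on the floor beside the bench on its −y side. The gap between the staircase and the bench is 50 mm.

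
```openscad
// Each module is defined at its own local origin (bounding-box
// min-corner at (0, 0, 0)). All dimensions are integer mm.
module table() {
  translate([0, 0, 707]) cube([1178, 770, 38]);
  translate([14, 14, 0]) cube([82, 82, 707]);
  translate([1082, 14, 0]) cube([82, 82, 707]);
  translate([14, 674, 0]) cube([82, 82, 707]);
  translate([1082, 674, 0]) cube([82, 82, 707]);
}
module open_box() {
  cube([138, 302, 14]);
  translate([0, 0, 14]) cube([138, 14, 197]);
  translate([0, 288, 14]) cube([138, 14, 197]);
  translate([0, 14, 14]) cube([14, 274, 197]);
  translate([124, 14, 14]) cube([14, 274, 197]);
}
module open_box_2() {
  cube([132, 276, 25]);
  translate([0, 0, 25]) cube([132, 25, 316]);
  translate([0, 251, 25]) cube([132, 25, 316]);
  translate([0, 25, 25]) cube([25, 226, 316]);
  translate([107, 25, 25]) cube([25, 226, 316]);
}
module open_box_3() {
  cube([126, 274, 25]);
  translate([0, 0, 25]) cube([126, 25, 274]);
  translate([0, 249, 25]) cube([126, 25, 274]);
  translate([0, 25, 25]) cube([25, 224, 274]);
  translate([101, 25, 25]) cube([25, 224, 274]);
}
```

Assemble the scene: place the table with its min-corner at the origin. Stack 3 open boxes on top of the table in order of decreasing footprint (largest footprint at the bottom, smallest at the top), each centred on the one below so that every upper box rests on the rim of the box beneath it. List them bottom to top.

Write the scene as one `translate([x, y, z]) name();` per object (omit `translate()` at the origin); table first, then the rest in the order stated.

table();
translate([520, 234, 745]) open_box();
translate([523, 247, 956]) open_box_2();
translate([526, 248, 1297]) open_box_3();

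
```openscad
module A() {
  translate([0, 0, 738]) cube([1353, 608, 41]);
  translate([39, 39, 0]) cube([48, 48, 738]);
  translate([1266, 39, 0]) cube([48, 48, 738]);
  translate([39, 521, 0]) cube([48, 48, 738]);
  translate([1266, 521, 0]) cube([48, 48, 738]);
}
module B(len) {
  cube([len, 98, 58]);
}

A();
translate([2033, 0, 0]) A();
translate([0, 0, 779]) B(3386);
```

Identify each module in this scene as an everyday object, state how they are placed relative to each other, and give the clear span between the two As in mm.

A is a table. B is a beam. A beam spans the tops of two tables. The clear span between the two tables is 680 mm.

Second table starts at x = 2033; first ends at x = 1353; clear span = 2033 − 1353 = 680 mm.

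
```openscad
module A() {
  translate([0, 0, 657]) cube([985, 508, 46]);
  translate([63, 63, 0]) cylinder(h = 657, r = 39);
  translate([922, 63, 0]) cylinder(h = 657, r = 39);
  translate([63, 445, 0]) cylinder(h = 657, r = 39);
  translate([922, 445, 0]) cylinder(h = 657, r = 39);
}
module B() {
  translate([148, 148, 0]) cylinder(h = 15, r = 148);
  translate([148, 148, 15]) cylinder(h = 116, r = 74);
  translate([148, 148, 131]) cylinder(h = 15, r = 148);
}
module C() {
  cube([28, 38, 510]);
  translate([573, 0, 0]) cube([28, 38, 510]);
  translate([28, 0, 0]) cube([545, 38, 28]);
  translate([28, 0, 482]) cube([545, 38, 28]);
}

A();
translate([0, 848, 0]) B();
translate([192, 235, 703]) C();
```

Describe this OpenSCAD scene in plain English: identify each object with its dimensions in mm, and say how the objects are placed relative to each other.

A is a rectangular dining table. The top is 985×508×46 mm with its upper surface at z = 703 mm. It stands on four round legs of 78 mm diameter, each leg's bounding box inset 24 mm from the nearest pair of top edges, running from the floor to the underside of the top.

B is a spool: two coaxial disc flanges of radius 148 mm and thickness 15 mm, joined by a core cylinder of radius 74 mm and height 116 mm. The lower flange rests on z = 0 and the three cylinders share a vertical axis.

C is a picture frame with a 545×454 mm rectangular opening (x by z) and a uniform 28 mm border on every side. Frame depth is 38 mm along y. It is built from two vertical stiles running the full outside height and two horizontal rails spanning the gap between the stiles.

The spool is on the floor beside the table on its +y side. The picture frame is on top of the table, centred.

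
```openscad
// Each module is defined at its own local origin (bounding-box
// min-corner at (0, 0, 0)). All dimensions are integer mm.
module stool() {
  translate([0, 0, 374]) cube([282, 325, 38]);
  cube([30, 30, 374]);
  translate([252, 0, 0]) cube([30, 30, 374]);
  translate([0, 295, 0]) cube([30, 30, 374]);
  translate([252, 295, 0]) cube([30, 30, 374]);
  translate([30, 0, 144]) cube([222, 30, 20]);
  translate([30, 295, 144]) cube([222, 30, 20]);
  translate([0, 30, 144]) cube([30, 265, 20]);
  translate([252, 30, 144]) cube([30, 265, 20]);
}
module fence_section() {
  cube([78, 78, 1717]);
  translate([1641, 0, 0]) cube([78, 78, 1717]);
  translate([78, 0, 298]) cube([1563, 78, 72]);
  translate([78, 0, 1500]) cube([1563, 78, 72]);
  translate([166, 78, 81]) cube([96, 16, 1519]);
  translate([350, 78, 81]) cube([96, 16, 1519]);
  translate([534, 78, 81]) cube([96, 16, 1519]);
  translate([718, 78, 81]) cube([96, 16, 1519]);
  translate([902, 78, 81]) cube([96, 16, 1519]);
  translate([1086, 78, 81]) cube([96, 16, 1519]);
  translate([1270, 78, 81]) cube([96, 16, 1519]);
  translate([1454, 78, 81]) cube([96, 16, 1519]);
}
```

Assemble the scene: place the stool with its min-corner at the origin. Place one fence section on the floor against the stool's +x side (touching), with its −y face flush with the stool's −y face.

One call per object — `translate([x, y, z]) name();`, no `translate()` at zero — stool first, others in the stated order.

stool();
translate([282, 0, 0]) fence_section();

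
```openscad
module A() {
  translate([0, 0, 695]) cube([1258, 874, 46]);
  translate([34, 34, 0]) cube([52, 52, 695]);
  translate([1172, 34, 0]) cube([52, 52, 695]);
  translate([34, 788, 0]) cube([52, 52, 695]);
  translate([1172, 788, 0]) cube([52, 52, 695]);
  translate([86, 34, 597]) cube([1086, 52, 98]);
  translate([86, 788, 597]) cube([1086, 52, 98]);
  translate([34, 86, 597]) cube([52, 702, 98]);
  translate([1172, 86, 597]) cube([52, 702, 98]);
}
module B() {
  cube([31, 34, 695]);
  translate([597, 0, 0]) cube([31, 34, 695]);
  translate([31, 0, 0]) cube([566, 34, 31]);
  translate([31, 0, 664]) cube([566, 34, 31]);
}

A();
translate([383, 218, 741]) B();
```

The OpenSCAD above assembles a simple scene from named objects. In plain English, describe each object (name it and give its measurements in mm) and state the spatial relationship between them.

A is a rectangular dining table. The top is 1258×874×46 mm with its upper surface at z = 741 mm. It stands on four 52×52 mm square legs, each inset 34 mm from the nearest pair of top edges, running from the floor to the underside of the top. Four apron rails, 52 mm thick and 98 mm tall, run between adjacent legs with their top edges flush with the underside of the top and their outer faces flush with the legs' outer faces.

B is a rectangular picture frame lying in the x–z plane (depth along y). The opening is 566 mm wide (x) by 633 mm tall (z), surrounded by a border 31 mm wide on all four sides. The frame is 34 mm deep and is made of two full-height vertical stiles with two horizontal rails fitted between them.

The picture frame is on top of the table.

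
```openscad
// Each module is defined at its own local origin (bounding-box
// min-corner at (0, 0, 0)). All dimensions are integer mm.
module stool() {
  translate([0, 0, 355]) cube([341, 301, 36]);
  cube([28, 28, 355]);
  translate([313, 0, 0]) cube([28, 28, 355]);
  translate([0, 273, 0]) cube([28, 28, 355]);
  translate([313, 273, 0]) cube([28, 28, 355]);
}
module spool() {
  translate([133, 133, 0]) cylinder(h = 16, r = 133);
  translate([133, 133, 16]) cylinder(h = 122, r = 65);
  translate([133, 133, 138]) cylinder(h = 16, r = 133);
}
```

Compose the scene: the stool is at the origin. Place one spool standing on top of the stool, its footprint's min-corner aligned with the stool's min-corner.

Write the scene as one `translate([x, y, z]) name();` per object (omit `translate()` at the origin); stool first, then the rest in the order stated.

stool();
translate([0, 0, 391]) spool();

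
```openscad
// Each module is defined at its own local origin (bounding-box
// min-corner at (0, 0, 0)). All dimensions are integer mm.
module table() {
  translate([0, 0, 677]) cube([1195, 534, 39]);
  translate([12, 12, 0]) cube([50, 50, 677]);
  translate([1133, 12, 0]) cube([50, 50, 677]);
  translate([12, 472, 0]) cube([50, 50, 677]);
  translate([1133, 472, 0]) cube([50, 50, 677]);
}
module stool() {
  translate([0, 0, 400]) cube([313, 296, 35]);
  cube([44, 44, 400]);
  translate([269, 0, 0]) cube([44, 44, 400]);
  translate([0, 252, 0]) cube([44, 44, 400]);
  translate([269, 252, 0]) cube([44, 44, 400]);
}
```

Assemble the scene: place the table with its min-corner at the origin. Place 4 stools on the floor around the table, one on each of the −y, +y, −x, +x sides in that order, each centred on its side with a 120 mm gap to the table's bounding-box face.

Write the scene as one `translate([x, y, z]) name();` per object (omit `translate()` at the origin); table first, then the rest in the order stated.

table();
translate([441, -416, 0]) stool();
translate([441, 654, 0]) stool();
translate([-433, 119, 0]) stool();
translate([1315, 119, 0]) stool();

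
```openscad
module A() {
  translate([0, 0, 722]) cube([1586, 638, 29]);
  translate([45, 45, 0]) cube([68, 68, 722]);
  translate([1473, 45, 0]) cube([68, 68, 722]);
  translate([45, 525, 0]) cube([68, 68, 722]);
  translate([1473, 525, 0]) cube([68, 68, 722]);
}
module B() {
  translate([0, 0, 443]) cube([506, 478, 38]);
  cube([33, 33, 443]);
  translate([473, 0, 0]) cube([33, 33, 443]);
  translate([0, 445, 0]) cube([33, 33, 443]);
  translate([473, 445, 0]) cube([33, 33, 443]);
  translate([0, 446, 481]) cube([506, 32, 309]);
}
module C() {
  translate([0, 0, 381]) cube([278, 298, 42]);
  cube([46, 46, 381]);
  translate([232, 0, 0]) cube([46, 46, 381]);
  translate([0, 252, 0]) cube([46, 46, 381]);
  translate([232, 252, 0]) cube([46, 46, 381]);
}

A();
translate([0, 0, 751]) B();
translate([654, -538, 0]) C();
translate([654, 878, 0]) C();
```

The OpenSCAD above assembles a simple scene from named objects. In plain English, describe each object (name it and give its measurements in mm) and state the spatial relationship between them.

A is a table with a 1586×638 mm rectangular top, 29 mm thick, top surface at z = 751 mm, supported by four 68×68 mm square legs, each inset 45 mm from the nearest pair of top edges, running from the floor.

B is a chair: 506×478 mm seat, 38 mm thick, top at z = 481 mm, on four 33 mm square corner legs flush with the seat edges. A 32 mm thick backrest slab spans the full seat width, extending 309 mm above the seat top, its back face flush with the seat's +y edge.

C is a four-legged stool. The seat is 278×298 mm, 42 mm thick, top at z = 423 mm. It stands on four square legs, each 46×46 mm in cross-section, from z = 0 to the seat underside, each flush with a corner of the seat.

The chair is on top of the table. Two stools sit around the table at the −y, +y sides.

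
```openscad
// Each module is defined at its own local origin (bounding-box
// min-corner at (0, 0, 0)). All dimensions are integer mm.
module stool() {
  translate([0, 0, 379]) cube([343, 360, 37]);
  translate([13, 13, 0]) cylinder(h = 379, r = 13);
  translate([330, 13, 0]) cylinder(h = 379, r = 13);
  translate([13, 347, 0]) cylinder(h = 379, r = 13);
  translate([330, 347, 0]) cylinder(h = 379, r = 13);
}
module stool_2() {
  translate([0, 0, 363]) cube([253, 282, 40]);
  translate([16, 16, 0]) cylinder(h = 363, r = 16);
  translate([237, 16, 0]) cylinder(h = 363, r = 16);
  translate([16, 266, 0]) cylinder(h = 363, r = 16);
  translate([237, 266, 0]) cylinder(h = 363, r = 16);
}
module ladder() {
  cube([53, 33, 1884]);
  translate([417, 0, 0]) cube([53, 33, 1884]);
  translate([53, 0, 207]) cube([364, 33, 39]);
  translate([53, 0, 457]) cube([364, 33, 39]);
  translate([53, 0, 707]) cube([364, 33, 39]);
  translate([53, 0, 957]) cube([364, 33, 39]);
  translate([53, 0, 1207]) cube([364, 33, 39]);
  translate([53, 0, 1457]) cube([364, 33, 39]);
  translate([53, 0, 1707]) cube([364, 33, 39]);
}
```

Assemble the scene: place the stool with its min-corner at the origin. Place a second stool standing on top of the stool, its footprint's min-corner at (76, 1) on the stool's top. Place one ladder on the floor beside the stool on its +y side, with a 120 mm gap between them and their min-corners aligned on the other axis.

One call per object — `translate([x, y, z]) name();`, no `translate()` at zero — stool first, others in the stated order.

stool();
translate([76, 1, 416]) stool_2();
translate([0, 480, 0]) ladder();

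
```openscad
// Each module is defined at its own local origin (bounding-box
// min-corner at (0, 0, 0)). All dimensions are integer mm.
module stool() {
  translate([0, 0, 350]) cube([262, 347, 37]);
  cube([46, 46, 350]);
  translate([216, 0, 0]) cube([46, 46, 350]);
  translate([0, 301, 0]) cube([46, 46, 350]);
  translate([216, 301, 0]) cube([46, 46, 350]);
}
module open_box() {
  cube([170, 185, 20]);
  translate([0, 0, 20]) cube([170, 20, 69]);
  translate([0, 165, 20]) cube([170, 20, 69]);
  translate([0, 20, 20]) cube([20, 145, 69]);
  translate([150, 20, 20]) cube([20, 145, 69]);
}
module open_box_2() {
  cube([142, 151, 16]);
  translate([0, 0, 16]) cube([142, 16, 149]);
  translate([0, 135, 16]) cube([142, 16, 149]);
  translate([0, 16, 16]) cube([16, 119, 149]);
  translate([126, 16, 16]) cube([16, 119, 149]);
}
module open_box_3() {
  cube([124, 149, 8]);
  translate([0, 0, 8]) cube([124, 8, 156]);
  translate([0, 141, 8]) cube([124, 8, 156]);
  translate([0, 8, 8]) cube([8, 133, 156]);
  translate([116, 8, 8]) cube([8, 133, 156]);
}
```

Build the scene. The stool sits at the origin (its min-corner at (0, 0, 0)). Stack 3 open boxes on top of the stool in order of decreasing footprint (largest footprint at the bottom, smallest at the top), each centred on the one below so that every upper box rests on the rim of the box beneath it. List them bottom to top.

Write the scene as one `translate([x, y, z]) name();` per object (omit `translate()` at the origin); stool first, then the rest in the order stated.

stool();
translate([46, 81, 387]) open_box();
translate([60, 98, 476]) open_box_2();
translate([69, 99, 641]) open_box_3();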